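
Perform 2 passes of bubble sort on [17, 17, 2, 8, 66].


Initial: [17, 17, 2, 8, 66]
Pass 1: [17, 2, 8, 17, 66] (2 swaps)
Pass 2: [2, 8, 17, 17, 66] (2 swaps)

After 2 passes: [2, 8, 17, 17, 66]


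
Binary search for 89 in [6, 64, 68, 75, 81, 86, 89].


Step 1: lo=0, hi=6, mid=3, val=75
Step 2: lo=4, hi=6, mid=5, val=86
Step 3: lo=6, hi=6, mid=6, val=89

Found at index 6


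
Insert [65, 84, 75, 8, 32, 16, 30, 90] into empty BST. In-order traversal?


Insert 65: root
Insert 84: R from 65
Insert 75: R from 65 -> L from 84
Insert 8: L from 65
Insert 32: L from 65 -> R from 8
Insert 16: L from 65 -> R from 8 -> L from 32
Insert 30: L from 65 -> R from 8 -> L from 32 -> R from 16
Insert 90: R from 65 -> R from 84

In-order: [8, 16, 30, 32, 65, 75, 84, 90]


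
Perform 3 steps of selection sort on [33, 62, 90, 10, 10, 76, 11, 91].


Initial: [33, 62, 90, 10, 10, 76, 11, 91]
Step 1: min=10 at 3
  Swap: [10, 62, 90, 33, 10, 76, 11, 91]
Step 2: min=10 at 4
  Swap: [10, 10, 90, 33, 62, 76, 11, 91]
Step 3: min=11 at 6
  Swap: [10, 10, 11, 33, 62, 76, 90, 91]

After 3 steps: [10, 10, 11, 33, 62, 76, 90, 91]


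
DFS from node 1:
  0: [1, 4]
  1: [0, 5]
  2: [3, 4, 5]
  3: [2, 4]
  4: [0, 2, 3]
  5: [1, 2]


Visit 1, push [5, 0]
Visit 0, push [4]
Visit 4, push [3, 2]
Visit 2, push [5, 3]
Visit 3, push []
Visit 5, push []

DFS order: [1, 0, 4, 2, 3, 5]


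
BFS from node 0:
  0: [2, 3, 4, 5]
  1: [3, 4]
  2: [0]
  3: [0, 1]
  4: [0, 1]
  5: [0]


Visit 0, enqueue [2, 3, 4, 5]
Visit 2, enqueue []
Visit 3, enqueue [1]
Visit 4, enqueue []
Visit 5, enqueue []
Visit 1, enqueue []

BFS order: [0, 2, 3, 4, 5, 1]


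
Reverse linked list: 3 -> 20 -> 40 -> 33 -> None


Step 1: curr=3, set curr.next=prev(None) | reversed so far: 3
Step 2: curr=20, set curr.next=prev(3) | reversed so far: 20 -> 3
Step 3: curr=40, set curr.next=prev(20) | reversed so far: 40 -> 20 -> 3
Step 4: curr=33, set curr.next=prev(40) | reversed so far: 33 -> 40 -> 20 -> 3

33 -> 40 -> 20 -> 3 -> None


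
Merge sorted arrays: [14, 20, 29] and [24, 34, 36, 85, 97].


Take 14 from A
Take 20 from A
Take 24 from B
Take 29 from A

Merged: [14, 20, 24, 29, 34, 36, 85, 97]


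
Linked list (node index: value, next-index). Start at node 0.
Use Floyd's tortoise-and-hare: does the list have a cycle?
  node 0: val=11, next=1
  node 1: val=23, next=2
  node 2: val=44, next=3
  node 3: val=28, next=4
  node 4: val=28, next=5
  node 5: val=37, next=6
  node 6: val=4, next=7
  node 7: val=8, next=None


Floyd's tortoise (slow, +1) and hare (fast, +2):
  init: slow=0, fast=0
  step 1: slow=1, fast=2
  step 2: slow=2, fast=4
  step 3: slow=3, fast=6
  step 4: fast 6->7->None, no cycle

Cycle: no


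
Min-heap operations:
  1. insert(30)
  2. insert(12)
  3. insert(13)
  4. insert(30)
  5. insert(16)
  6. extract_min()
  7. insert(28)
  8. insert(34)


insert(30) -> [30]
insert(12) -> [12, 30]
insert(13) -> [12, 30, 13]
insert(30) -> [12, 30, 13, 30]
insert(16) -> [12, 16, 13, 30, 30]
extract_min()->12, [13, 16, 30, 30]
insert(28) -> [13, 16, 30, 30, 28]
insert(34) -> [13, 16, 30, 30, 28, 34]

Final heap: [13, 16, 30, 30, 28, 34]


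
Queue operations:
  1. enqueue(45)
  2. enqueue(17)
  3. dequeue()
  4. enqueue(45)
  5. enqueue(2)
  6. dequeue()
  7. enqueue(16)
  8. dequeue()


enqueue(45) -> [45]
enqueue(17) -> [45, 17]
dequeue()->45, [17]
enqueue(45) -> [17, 45]
enqueue(2) -> [17, 45, 2]
dequeue()->17, [45, 2]
enqueue(16) -> [45, 2, 16]
dequeue()->45, [2, 16]

Final queue: [2, 16]


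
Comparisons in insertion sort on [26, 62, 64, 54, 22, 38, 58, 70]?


Algorithm: insertion sort
Input: [26, 62, 64, 54, 22, 38, 58, 70]
Sorted: [22, 26, 38, 54, 58, 62, 64, 70]

17


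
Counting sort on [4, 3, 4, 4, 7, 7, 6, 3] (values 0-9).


Input: [4, 3, 4, 4, 7, 7, 6, 3]
Counts: [0, 0, 0, 2, 3, 0, 1, 2, 0, 0]

Sorted: [3, 3, 4, 4, 4, 6, 7, 7]


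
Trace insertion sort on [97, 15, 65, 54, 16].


Initial: [97, 15, 65, 54, 16]
Insert 15: [15, 97, 65, 54, 16]
Insert 65: [15, 65, 97, 54, 16]
Insert 54: [15, 54, 65, 97, 16]
Insert 16: [15, 16, 54, 65, 97]

Sorted: [15, 16, 54, 65, 97]


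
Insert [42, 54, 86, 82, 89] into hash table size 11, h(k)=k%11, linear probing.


Insert 42: h=9 -> slot 9
Insert 54: h=10 -> slot 10
Insert 86: h=9, 2 probes -> slot 0
Insert 82: h=5 -> slot 5
Insert 89: h=1 -> slot 1

Table: [86, 89, None, None, None, 82, None, None, None, 42, 54]


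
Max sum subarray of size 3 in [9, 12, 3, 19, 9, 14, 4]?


[0:3]: 24
[1:4]: 34
[2:5]: 31
[3:6]: 42
[4:7]: 27

Max: 42 at [3:6]


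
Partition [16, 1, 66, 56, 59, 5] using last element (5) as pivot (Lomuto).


Pivot: 5
  1 <= 5: swap -> [1, 16, 66, 56, 59, 5]
Place pivot at 1: [1, 5, 66, 56, 59, 16]

Partitioned: [1, 5, 66, 56, 59, 16]


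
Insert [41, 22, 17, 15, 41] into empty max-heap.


Insert 41: [41]
Insert 22: [41, 22]
Insert 17: [41, 22, 17]
Insert 15: [41, 22, 17, 15]
Insert 41: [41, 41, 17, 15, 22]

Final heap: [41, 41, 17, 15, 22]


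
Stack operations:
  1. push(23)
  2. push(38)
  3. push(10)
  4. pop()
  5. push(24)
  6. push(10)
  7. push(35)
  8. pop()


push(23) -> [23]
push(38) -> [23, 38]
push(10) -> [23, 38, 10]
pop()->10, [23, 38]
push(24) -> [23, 38, 24]
push(10) -> [23, 38, 24, 10]
push(35) -> [23, 38, 24, 10, 35]
pop()->35, [23, 38, 24, 10]

Final stack: [23, 38, 24, 10]


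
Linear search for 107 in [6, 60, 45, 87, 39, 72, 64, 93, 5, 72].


i=0: 6!=107
i=1: 60!=107
i=2: 45!=107
i=3: 87!=107
i=4: 39!=107
i=5: 72!=107
i=6: 64!=107
i=7: 93!=107
i=8: 5!=107
i=9: 72!=107

Not found, 10 comps


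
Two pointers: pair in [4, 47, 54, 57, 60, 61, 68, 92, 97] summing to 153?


lo=0(4)+hi=8(97)=101
lo=1(47)+hi=8(97)=144
lo=2(54)+hi=8(97)=151
lo=3(57)+hi=8(97)=154
lo=3(57)+hi=7(92)=149
lo=4(60)+hi=7(92)=152
lo=5(61)+hi=7(92)=153

Yes: 61+92=153


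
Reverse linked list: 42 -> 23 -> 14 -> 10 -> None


Step 1: curr=42, set curr.next=prev(None) | reversed so far: 42
Step 2: curr=23, set curr.next=prev(42) | reversed so far: 23 -> 42
Step 3: curr=14, set curr.next=prev(23) | reversed so far: 14 -> 23 -> 42
Step 4: curr=10, set curr.next=prev(14) | reversed so far: 10 -> 14 -> 23 -> 42

10 -> 14 -> 23 -> 42 -> None


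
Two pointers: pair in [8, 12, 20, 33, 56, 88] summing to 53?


lo=0(8)+hi=5(88)=96
lo=0(8)+hi=4(56)=64
lo=0(8)+hi=3(33)=41
lo=1(12)+hi=3(33)=45
lo=2(20)+hi=3(33)=53

Yes: 20+33=53


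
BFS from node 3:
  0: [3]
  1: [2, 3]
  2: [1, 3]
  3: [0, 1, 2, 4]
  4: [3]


Visit 3, enqueue [0, 1, 2, 4]
Visit 0, enqueue []
Visit 1, enqueue []
Visit 2, enqueue []
Visit 4, enqueue []

BFS order: [3, 0, 1, 2, 4]


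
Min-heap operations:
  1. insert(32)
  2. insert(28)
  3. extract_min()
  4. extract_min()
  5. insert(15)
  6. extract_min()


insert(32) -> [32]
insert(28) -> [28, 32]
extract_min()->28, [32]
extract_min()->32, []
insert(15) -> [15]
extract_min()->15, []

Final heap: []


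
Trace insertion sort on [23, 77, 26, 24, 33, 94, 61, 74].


Initial: [23, 77, 26, 24, 33, 94, 61, 74]
Insert 77: [23, 77, 26, 24, 33, 94, 61, 74]
Insert 26: [23, 26, 77, 24, 33, 94, 61, 74]
Insert 24: [23, 24, 26, 77, 33, 94, 61, 74]
Insert 33: [23, 24, 26, 33, 77, 94, 61, 74]
Insert 94: [23, 24, 26, 33, 77, 94, 61, 74]
Insert 61: [23, 24, 26, 33, 61, 77, 94, 74]
Insert 74: [23, 24, 26, 33, 61, 74, 77, 94]

Sorted: [23, 24, 26, 33, 61, 74, 77, 94]


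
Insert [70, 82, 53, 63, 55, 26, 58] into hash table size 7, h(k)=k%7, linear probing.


Insert 70: h=0 -> slot 0
Insert 82: h=5 -> slot 5
Insert 53: h=4 -> slot 4
Insert 63: h=0, 1 probes -> slot 1
Insert 55: h=6 -> slot 6
Insert 26: h=5, 4 probes -> slot 2
Insert 58: h=2, 1 probes -> slot 3

Table: [70, 63, 26, 58, 53, 82, 55]


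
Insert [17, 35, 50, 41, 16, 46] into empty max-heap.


Insert 17: [17]
Insert 35: [35, 17]
Insert 50: [50, 17, 35]
Insert 41: [50, 41, 35, 17]
Insert 16: [50, 41, 35, 17, 16]
Insert 46: [50, 41, 46, 17, 16, 35]

Final heap: [50, 41, 46, 17, 16, 35]


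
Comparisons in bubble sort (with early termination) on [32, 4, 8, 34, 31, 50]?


Algorithm: bubble sort (with early termination)
Input: [32, 4, 8, 34, 31, 50]
Sorted: [4, 8, 31, 32, 34, 50]

12


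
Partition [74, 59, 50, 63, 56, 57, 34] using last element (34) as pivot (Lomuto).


Pivot: 34
Place pivot at 0: [34, 59, 50, 63, 56, 57, 74]

Partitioned: [34, 59, 50, 63, 56, 57, 74]


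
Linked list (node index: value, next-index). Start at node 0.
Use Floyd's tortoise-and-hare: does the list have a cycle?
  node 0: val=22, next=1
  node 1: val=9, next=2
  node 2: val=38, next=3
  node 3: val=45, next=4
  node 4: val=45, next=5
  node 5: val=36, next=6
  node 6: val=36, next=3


Floyd's tortoise (slow, +1) and hare (fast, +2):
  init: slow=0, fast=0
  step 1: slow=1, fast=2
  step 2: slow=2, fast=4
  step 3: slow=3, fast=6
  step 4: slow=4, fast=4
  slow == fast at node 4: cycle detected

Cycle: yes


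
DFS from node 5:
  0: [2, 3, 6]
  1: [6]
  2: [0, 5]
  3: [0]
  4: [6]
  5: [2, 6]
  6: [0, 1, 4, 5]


Visit 5, push [6, 2]
Visit 2, push [0]
Visit 0, push [6, 3]
Visit 3, push []
Visit 6, push [4, 1]
Visit 1, push []
Visit 4, push []

DFS order: [5, 2, 0, 3, 6, 1, 4]


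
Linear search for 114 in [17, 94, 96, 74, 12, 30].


i=0: 17!=114
i=1: 94!=114
i=2: 96!=114
i=3: 74!=114
i=4: 12!=114
i=5: 30!=114

Not found, 6 comps


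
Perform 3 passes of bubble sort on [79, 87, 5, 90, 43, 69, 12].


Initial: [79, 87, 5, 90, 43, 69, 12]
Pass 1: [79, 5, 87, 43, 69, 12, 90] (4 swaps)
Pass 2: [5, 79, 43, 69, 12, 87, 90] (4 swaps)
Pass 3: [5, 43, 69, 12, 79, 87, 90] (3 swaps)

After 3 passes: [5, 43, 69, 12, 79, 87, 90]


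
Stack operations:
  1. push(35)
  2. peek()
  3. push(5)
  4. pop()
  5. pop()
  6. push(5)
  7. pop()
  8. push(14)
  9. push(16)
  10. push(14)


push(35) -> [35]
peek()->35
push(5) -> [35, 5]
pop()->5, [35]
pop()->35, []
push(5) -> [5]
pop()->5, []
push(14) -> [14]
push(16) -> [14, 16]
push(14) -> [14, 16, 14]

Final stack: [14, 16, 14]


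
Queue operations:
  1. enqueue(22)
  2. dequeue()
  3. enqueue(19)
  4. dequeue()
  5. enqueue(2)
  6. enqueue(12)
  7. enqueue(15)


enqueue(22) -> [22]
dequeue()->22, []
enqueue(19) -> [19]
dequeue()->19, []
enqueue(2) -> [2]
enqueue(12) -> [2, 12]
enqueue(15) -> [2, 12, 15]

Final queue: [2, 12, 15]


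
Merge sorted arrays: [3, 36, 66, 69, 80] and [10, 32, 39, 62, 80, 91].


Take 3 from A
Take 10 from B
Take 32 from B
Take 36 from A
Take 39 from B
Take 62 from B
Take 66 from A
Take 69 from A
Take 80 from A

Merged: [3, 10, 32, 36, 39, 62, 66, 69, 80, 80, 91]


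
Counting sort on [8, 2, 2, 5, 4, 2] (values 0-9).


Input: [8, 2, 2, 5, 4, 2]
Counts: [0, 0, 3, 0, 1, 1, 0, 0, 1, 0]

Sorted: [2, 2, 2, 4, 5, 8]


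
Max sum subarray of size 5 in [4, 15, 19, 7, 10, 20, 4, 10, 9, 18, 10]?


[0:5]: 55
[1:6]: 71
[2:7]: 60
[3:8]: 51
[4:9]: 53
[5:10]: 61
[6:11]: 51

Max: 71 at [1:6]


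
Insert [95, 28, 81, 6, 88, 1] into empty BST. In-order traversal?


Insert 95: root
Insert 28: L from 95
Insert 81: L from 95 -> R from 28
Insert 6: L from 95 -> L from 28
Insert 88: L from 95 -> R from 28 -> R from 81
Insert 1: L from 95 -> L from 28 -> L from 6

In-order: [1, 6, 28, 81, 88, 95]


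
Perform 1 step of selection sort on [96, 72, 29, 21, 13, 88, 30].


Initial: [96, 72, 29, 21, 13, 88, 30]
Step 1: min=13 at 4
  Swap: [13, 72, 29, 21, 96, 88, 30]

After 1 step: [13, 72, 29, 21, 96, 88, 30]


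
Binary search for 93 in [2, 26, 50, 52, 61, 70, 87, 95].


Step 1: lo=0, hi=7, mid=3, val=52
Step 2: lo=4, hi=7, mid=5, val=70
Step 3: lo=6, hi=7, mid=6, val=87
Step 4: lo=7, hi=7, mid=7, val=95

Not found


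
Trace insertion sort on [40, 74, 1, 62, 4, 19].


Initial: [40, 74, 1, 62, 4, 19]
Insert 74: [40, 74, 1, 62, 4, 19]
Insert 1: [1, 40, 74, 62, 4, 19]
Insert 62: [1, 40, 62, 74, 4, 19]
Insert 4: [1, 4, 40, 62, 74, 19]
Insert 19: [1, 4, 19, 40, 62, 74]

Sorted: [1, 4, 19, 40, 62, 74]


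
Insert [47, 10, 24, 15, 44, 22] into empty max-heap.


Insert 47: [47]
Insert 10: [47, 10]
Insert 24: [47, 10, 24]
Insert 15: [47, 15, 24, 10]
Insert 44: [47, 44, 24, 10, 15]
Insert 22: [47, 44, 24, 10, 15, 22]

Final heap: [47, 44, 24, 10, 15, 22]


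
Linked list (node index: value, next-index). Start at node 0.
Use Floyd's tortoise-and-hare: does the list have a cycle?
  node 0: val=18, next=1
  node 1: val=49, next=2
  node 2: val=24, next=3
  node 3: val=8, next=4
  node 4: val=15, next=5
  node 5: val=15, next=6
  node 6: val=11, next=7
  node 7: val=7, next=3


Floyd's tortoise (slow, +1) and hare (fast, +2):
  init: slow=0, fast=0
  step 1: slow=1, fast=2
  step 2: slow=2, fast=4
  step 3: slow=3, fast=6
  step 4: slow=4, fast=3
  step 5: slow=5, fast=5
  slow == fast at node 5: cycle detected

Cycle: yes


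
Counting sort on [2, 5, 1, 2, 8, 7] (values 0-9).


Input: [2, 5, 1, 2, 8, 7]
Counts: [0, 1, 2, 0, 0, 1, 0, 1, 1, 0]

Sorted: [1, 2, 2, 5, 7, 8]


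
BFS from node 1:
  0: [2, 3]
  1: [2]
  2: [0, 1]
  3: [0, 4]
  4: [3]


Visit 1, enqueue [2]
Visit 2, enqueue [0]
Visit 0, enqueue [3]
Visit 3, enqueue [4]
Visit 4, enqueue []

BFS order: [1, 2, 0, 3, 4]


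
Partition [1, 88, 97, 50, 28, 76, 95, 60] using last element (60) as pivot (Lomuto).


Pivot: 60
  1 <= 60: advance i (no swap)
  50 <= 60: swap -> [1, 50, 97, 88, 28, 76, 95, 60]
  28 <= 60: swap -> [1, 50, 28, 88, 97, 76, 95, 60]
Place pivot at 3: [1, 50, 28, 60, 97, 76, 95, 88]

Partitioned: [1, 50, 28, 60, 97, 76, 95, 88]


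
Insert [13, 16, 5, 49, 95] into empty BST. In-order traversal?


Insert 13: root
Insert 16: R from 13
Insert 5: L from 13
Insert 49: R from 13 -> R from 16
Insert 95: R from 13 -> R from 16 -> R from 49

In-order: [5, 13, 16, 49, 95]


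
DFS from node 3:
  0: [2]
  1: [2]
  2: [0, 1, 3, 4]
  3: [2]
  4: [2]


Visit 3, push [2]
Visit 2, push [4, 1, 0]
Visit 0, push []
Visit 1, push []
Visit 4, push []

DFS order: [3, 2, 0, 1, 4]


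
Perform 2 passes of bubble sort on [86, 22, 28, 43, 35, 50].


Initial: [86, 22, 28, 43, 35, 50]
Pass 1: [22, 28, 43, 35, 50, 86] (5 swaps)
Pass 2: [22, 28, 35, 43, 50, 86] (1 swaps)

After 2 passes: [22, 28, 35, 43, 50, 86]


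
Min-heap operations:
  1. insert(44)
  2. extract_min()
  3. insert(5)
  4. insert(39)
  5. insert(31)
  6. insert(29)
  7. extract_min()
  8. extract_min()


insert(44) -> [44]
extract_min()->44, []
insert(5) -> [5]
insert(39) -> [5, 39]
insert(31) -> [5, 39, 31]
insert(29) -> [5, 29, 31, 39]
extract_min()->5, [29, 39, 31]
extract_min()->29, [31, 39]

Final heap: [31, 39]


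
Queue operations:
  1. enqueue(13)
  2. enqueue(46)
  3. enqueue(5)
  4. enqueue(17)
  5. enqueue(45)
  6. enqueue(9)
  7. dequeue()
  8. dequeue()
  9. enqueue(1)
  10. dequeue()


enqueue(13) -> [13]
enqueue(46) -> [13, 46]
enqueue(5) -> [13, 46, 5]
enqueue(17) -> [13, 46, 5, 17]
enqueue(45) -> [13, 46, 5, 17, 45]
enqueue(9) -> [13, 46, 5, 17, 45, 9]
dequeue()->13, [46, 5, 17, 45, 9]
dequeue()->46, [5, 17, 45, 9]
enqueue(1) -> [5, 17, 45, 9, 1]
dequeue()->5, [17, 45, 9, 1]

Final queue: [17, 45, 9, 1]


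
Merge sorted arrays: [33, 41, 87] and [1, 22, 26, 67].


Take 1 from B
Take 22 from B
Take 26 from B
Take 33 from A
Take 41 from A
Take 67 from B

Merged: [1, 22, 26, 33, 41, 67, 87]


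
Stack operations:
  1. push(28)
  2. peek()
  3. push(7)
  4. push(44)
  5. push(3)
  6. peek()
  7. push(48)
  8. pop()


push(28) -> [28]
peek()->28
push(7) -> [28, 7]
push(44) -> [28, 7, 44]
push(3) -> [28, 7, 44, 3]
peek()->3
push(48) -> [28, 7, 44, 3, 48]
pop()->48, [28, 7, 44, 3]

Final stack: [28, 7, 44, 3]


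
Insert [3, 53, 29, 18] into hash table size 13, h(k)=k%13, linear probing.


Insert 3: h=3 -> slot 3
Insert 53: h=1 -> slot 1
Insert 29: h=3, 1 probes -> slot 4
Insert 18: h=5 -> slot 5

Table: [None, 53, None, 3, 29, 18, None, None, None, None, None, None, None]


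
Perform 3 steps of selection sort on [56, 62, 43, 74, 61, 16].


Initial: [56, 62, 43, 74, 61, 16]
Step 1: min=16 at 5
  Swap: [16, 62, 43, 74, 61, 56]
Step 2: min=43 at 2
  Swap: [16, 43, 62, 74, 61, 56]
Step 3: min=56 at 5
  Swap: [16, 43, 56, 74, 61, 62]

After 3 steps: [16, 43, 56, 74, 61, 62]


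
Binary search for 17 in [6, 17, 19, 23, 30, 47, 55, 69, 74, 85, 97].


Step 1: lo=0, hi=10, mid=5, val=47
Step 2: lo=0, hi=4, mid=2, val=19
Step 3: lo=0, hi=1, mid=0, val=6
Step 4: lo=1, hi=1, mid=1, val=17

Found at index 1


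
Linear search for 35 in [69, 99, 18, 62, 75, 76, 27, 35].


i=0: 69!=35
i=1: 99!=35
i=2: 18!=35
i=3: 62!=35
i=4: 75!=35
i=5: 76!=35
i=6: 27!=35
i=7: 35==35 found!

Found at 7, 8 comps


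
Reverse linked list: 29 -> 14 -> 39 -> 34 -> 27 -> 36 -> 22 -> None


Step 1: curr=29, set curr.next=prev(None) | reversed so far: 29
Step 2: curr=14, set curr.next=prev(29) | reversed so far: 14 -> 29
Step 3: curr=39, set curr.next=prev(14) | reversed so far: 39 -> 14 -> 29
Step 4: curr=34, set curr.next=prev(39) | reversed so far: 34 -> 39 -> 14 -> 29
Step 5: curr=27, set curr.next=prev(34) | reversed so far: 27 -> 34 -> 39 -> 14 -> 29
Step 6: curr=36, set curr.next=prev(27) | reversed so far: 36 -> 27 -> 34 -> 39 -> 14 -> 29
Step 7: curr=22, set curr.next=prev(36) | reversed so far: 22 -> 36 -> 27 -> 34 -> 39 -> 14 -> 29

22 -> 36 -> 27 -> 34 -> 39 -> 14 -> 29 -> None


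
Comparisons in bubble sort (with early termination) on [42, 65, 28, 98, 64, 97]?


Algorithm: bubble sort (with early termination)
Input: [42, 65, 28, 98, 64, 97]
Sorted: [28, 42, 64, 65, 97, 98]

12


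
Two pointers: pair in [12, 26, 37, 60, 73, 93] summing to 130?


lo=0(12)+hi=5(93)=105
lo=1(26)+hi=5(93)=119
lo=2(37)+hi=5(93)=130

Yes: 37+93=130


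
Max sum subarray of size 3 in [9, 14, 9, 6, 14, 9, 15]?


[0:3]: 32
[1:4]: 29
[2:5]: 29
[3:6]: 29
[4:7]: 38

Max: 38 at [4:7]


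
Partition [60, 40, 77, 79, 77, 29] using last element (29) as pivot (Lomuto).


Pivot: 29
Place pivot at 0: [29, 40, 77, 79, 77, 60]

Partitioned: [29, 40, 77, 79, 77, 60]


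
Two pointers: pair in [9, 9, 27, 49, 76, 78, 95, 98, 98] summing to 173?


lo=0(9)+hi=8(98)=107
lo=1(9)+hi=8(98)=107
lo=2(27)+hi=8(98)=125
lo=3(49)+hi=8(98)=147
lo=4(76)+hi=8(98)=174
lo=4(76)+hi=7(98)=174
lo=4(76)+hi=6(95)=171
lo=5(78)+hi=6(95)=173

Yes: 78+95=173


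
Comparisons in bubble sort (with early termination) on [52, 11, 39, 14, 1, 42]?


Algorithm: bubble sort (with early termination)
Input: [52, 11, 39, 14, 1, 42]
Sorted: [1, 11, 14, 39, 42, 52]

15


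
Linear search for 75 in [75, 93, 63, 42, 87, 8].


i=0: 75==75 found!

Found at 0, 1 comps


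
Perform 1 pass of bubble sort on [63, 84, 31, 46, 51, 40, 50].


Initial: [63, 84, 31, 46, 51, 40, 50]
Pass 1: [63, 31, 46, 51, 40, 50, 84] (5 swaps)

After 1 pass: [63, 31, 46, 51, 40, 50, 84]


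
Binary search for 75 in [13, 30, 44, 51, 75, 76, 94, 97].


Step 1: lo=0, hi=7, mid=3, val=51
Step 2: lo=4, hi=7, mid=5, val=76
Step 3: lo=4, hi=4, mid=4, val=75

Found at index 4


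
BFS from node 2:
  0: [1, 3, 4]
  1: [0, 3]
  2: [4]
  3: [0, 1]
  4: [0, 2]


Visit 2, enqueue [4]
Visit 4, enqueue [0]
Visit 0, enqueue [1, 3]
Visit 1, enqueue []
Visit 3, enqueue []

BFS order: [2, 4, 0, 1, 3]


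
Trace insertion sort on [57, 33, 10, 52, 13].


Initial: [57, 33, 10, 52, 13]
Insert 33: [33, 57, 10, 52, 13]
Insert 10: [10, 33, 57, 52, 13]
Insert 52: [10, 33, 52, 57, 13]
Insert 13: [10, 13, 33, 52, 57]

Sorted: [10, 13, 33, 52, 57]


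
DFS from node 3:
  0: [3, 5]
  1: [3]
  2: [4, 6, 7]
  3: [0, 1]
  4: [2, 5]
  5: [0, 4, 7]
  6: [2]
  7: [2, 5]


Visit 3, push [1, 0]
Visit 0, push [5]
Visit 5, push [7, 4]
Visit 4, push [2]
Visit 2, push [7, 6]
Visit 6, push []
Visit 7, push []
Visit 1, push []

DFS order: [3, 0, 5, 4, 2, 6, 7, 1]


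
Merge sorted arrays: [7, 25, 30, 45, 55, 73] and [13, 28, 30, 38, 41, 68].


Take 7 from A
Take 13 from B
Take 25 from A
Take 28 from B
Take 30 from A
Take 30 from B
Take 38 from B
Take 41 from B
Take 45 from A
Take 55 from A
Take 68 from B

Merged: [7, 13, 25, 28, 30, 30, 38, 41, 45, 55, 68, 73]


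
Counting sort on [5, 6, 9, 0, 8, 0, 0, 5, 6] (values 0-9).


Input: [5, 6, 9, 0, 8, 0, 0, 5, 6]
Counts: [3, 0, 0, 0, 0, 2, 2, 0, 1, 1]

Sorted: [0, 0, 0, 5, 5, 6, 6, 8, 9]


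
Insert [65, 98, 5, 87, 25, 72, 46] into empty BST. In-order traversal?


Insert 65: root
Insert 98: R from 65
Insert 5: L from 65
Insert 87: R from 65 -> L from 98
Insert 25: L from 65 -> R from 5
Insert 72: R from 65 -> L from 98 -> L from 87
Insert 46: L from 65 -> R from 5 -> R from 25

In-order: [5, 25, 46, 65, 72, 87, 98]


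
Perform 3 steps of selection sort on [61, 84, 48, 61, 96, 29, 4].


Initial: [61, 84, 48, 61, 96, 29, 4]
Step 1: min=4 at 6
  Swap: [4, 84, 48, 61, 96, 29, 61]
Step 2: min=29 at 5
  Swap: [4, 29, 48, 61, 96, 84, 61]
Step 3: min=48 at 2
  Swap: [4, 29, 48, 61, 96, 84, 61]

After 3 steps: [4, 29, 48, 61, 96, 84, 61]


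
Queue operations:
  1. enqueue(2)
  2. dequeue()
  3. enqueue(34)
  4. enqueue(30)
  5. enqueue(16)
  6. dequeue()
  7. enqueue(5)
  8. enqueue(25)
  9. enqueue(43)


enqueue(2) -> [2]
dequeue()->2, []
enqueue(34) -> [34]
enqueue(30) -> [34, 30]
enqueue(16) -> [34, 30, 16]
dequeue()->34, [30, 16]
enqueue(5) -> [30, 16, 5]
enqueue(25) -> [30, 16, 5, 25]
enqueue(43) -> [30, 16, 5, 25, 43]

Final queue: [30, 16, 5, 25, 43]


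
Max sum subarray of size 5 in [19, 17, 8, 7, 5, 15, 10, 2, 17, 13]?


[0:5]: 56
[1:6]: 52
[2:7]: 45
[3:8]: 39
[4:9]: 49
[5:10]: 57

Max: 57 at [5:10]


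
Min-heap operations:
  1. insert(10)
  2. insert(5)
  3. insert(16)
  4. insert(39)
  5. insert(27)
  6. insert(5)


insert(10) -> [10]
insert(5) -> [5, 10]
insert(16) -> [5, 10, 16]
insert(39) -> [5, 10, 16, 39]
insert(27) -> [5, 10, 16, 39, 27]
insert(5) -> [5, 10, 5, 39, 27, 16]

Final heap: [5, 10, 5, 39, 27, 16]


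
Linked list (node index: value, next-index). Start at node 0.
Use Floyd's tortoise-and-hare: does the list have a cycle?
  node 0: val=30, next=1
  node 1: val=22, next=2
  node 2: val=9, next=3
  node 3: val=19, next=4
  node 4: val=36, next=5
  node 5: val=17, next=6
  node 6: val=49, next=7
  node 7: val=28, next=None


Floyd's tortoise (slow, +1) and hare (fast, +2):
  init: slow=0, fast=0
  step 1: slow=1, fast=2
  step 2: slow=2, fast=4
  step 3: slow=3, fast=6
  step 4: fast 6->7->None, no cycle

Cycle: no


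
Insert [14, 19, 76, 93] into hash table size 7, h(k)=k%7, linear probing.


Insert 14: h=0 -> slot 0
Insert 19: h=5 -> slot 5
Insert 76: h=6 -> slot 6
Insert 93: h=2 -> slot 2

Table: [14, None, 93, None, None, 19, 76]


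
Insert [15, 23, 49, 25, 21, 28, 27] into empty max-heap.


Insert 15: [15]
Insert 23: [23, 15]
Insert 49: [49, 15, 23]
Insert 25: [49, 25, 23, 15]
Insert 21: [49, 25, 23, 15, 21]
Insert 28: [49, 25, 28, 15, 21, 23]
Insert 27: [49, 25, 28, 15, 21, 23, 27]

Final heap: [49, 25, 28, 15, 21, 23, 27]


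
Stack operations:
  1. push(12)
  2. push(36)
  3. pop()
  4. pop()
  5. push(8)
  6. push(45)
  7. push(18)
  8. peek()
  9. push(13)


push(12) -> [12]
push(36) -> [12, 36]
pop()->36, [12]
pop()->12, []
push(8) -> [8]
push(45) -> [8, 45]
push(18) -> [8, 45, 18]
peek()->18
push(13) -> [8, 45, 18, 13]

Final stack: [8, 45, 18, 13]


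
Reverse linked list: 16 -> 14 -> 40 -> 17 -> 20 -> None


Step 1: curr=16, set curr.next=prev(None) | reversed so far: 16
Step 2: curr=14, set curr.next=prev(16) | reversed so far: 14 -> 16
Step 3: curr=40, set curr.next=prev(14) | reversed so far: 40 -> 14 -> 16
Step 4: curr=17, set curr.next=prev(40) | reversed so far: 17 -> 40 -> 14 -> 16
Step 5: curr=20, set curr.next=prev(17) | reversed so far: 20 -> 17 -> 40 -> 14 -> 16

20 -> 17 -> 40 -> 14 -> 16 -> None


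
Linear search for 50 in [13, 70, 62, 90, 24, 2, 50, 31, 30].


i=0: 13!=50
i=1: 70!=50
i=2: 62!=50
i=3: 90!=50
i=4: 24!=50
i=5: 2!=50
i=6: 50==50 found!

Found at 6, 7 comps


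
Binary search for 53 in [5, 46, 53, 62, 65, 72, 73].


Step 1: lo=0, hi=6, mid=3, val=62
Step 2: lo=0, hi=2, mid=1, val=46
Step 3: lo=2, hi=2, mid=2, val=53

Found at index 2


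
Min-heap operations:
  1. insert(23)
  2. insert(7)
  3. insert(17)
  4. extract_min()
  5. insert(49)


insert(23) -> [23]
insert(7) -> [7, 23]
insert(17) -> [7, 23, 17]
extract_min()->7, [17, 23]
insert(49) -> [17, 23, 49]

Final heap: [17, 23, 49]


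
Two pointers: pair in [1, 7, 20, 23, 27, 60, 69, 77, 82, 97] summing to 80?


lo=0(1)+hi=9(97)=98
lo=0(1)+hi=8(82)=83
lo=0(1)+hi=7(77)=78
lo=1(7)+hi=7(77)=84
lo=1(7)+hi=6(69)=76
lo=2(20)+hi=6(69)=89
lo=2(20)+hi=5(60)=80

Yes: 20+60=80


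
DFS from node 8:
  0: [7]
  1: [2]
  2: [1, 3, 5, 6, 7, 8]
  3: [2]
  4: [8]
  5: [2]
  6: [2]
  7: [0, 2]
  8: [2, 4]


Visit 8, push [4, 2]
Visit 2, push [7, 6, 5, 3, 1]
Visit 1, push []
Visit 3, push []
Visit 5, push []
Visit 6, push []
Visit 7, push [0]
Visit 0, push []
Visit 4, push []

DFS order: [8, 2, 1, 3, 5, 6, 7, 0, 4]


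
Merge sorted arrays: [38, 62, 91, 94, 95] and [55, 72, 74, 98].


Take 38 from A
Take 55 from B
Take 62 from A
Take 72 from B
Take 74 from B
Take 91 from A
Take 94 from A
Take 95 from A

Merged: [38, 55, 62, 72, 74, 91, 94, 95, 98]


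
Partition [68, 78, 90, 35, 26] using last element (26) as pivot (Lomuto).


Pivot: 26
Place pivot at 0: [26, 78, 90, 35, 68]

Partitioned: [26, 78, 90, 35, 68]


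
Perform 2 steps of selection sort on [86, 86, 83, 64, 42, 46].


Initial: [86, 86, 83, 64, 42, 46]
Step 1: min=42 at 4
  Swap: [42, 86, 83, 64, 86, 46]
Step 2: min=46 at 5
  Swap: [42, 46, 83, 64, 86, 86]

After 2 steps: [42, 46, 83, 64, 86, 86]


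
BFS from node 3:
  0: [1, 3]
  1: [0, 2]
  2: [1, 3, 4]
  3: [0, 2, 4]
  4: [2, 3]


Visit 3, enqueue [0, 2, 4]
Visit 0, enqueue [1]
Visit 2, enqueue []
Visit 4, enqueue []
Visit 1, enqueue []

BFS order: [3, 0, 2, 4, 1]


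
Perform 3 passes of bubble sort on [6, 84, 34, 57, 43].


Initial: [6, 84, 34, 57, 43]
Pass 1: [6, 34, 57, 43, 84] (3 swaps)
Pass 2: [6, 34, 43, 57, 84] (1 swaps)
Pass 3: [6, 34, 43, 57, 84] (0 swaps)

After 3 passes: [6, 34, 43, 57, 84]


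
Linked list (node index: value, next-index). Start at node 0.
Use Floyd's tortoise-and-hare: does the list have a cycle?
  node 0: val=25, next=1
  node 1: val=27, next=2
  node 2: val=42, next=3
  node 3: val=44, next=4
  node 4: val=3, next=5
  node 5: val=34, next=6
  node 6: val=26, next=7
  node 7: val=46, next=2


Floyd's tortoise (slow, +1) and hare (fast, +2):
  init: slow=0, fast=0
  step 1: slow=1, fast=2
  step 2: slow=2, fast=4
  step 3: slow=3, fast=6
  step 4: slow=4, fast=2
  step 5: slow=5, fast=4
  step 6: slow=6, fast=6
  slow == fast at node 6: cycle detected

Cycle: yes


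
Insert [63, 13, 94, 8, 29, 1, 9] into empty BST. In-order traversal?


Insert 63: root
Insert 13: L from 63
Insert 94: R from 63
Insert 8: L from 63 -> L from 13
Insert 29: L from 63 -> R from 13
Insert 1: L from 63 -> L from 13 -> L from 8
Insert 9: L from 63 -> L from 13 -> R from 8

In-order: [1, 8, 9, 13, 29, 63, 94]


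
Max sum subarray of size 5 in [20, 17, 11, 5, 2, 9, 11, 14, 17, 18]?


[0:5]: 55
[1:6]: 44
[2:7]: 38
[3:8]: 41
[4:9]: 53
[5:10]: 69

Max: 69 at [5:10]


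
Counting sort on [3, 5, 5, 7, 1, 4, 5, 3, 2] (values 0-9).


Input: [3, 5, 5, 7, 1, 4, 5, 3, 2]
Counts: [0, 1, 1, 2, 1, 3, 0, 1, 0, 0]

Sorted: [1, 2, 3, 3, 4, 5, 5, 5, 7]


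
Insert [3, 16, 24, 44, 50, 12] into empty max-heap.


Insert 3: [3]
Insert 16: [16, 3]
Insert 24: [24, 3, 16]
Insert 44: [44, 24, 16, 3]
Insert 50: [50, 44, 16, 3, 24]
Insert 12: [50, 44, 16, 3, 24, 12]

Final heap: [50, 44, 16, 3, 24, 12]


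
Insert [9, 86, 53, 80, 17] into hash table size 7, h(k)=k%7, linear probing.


Insert 9: h=2 -> slot 2
Insert 86: h=2, 1 probes -> slot 3
Insert 53: h=4 -> slot 4
Insert 80: h=3, 2 probes -> slot 5
Insert 17: h=3, 3 probes -> slot 6

Table: [None, None, 9, 86, 53, 80, 17]


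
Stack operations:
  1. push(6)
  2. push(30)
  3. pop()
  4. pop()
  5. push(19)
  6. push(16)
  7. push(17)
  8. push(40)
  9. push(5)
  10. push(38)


push(6) -> [6]
push(30) -> [6, 30]
pop()->30, [6]
pop()->6, []
push(19) -> [19]
push(16) -> [19, 16]
push(17) -> [19, 16, 17]
push(40) -> [19, 16, 17, 40]
push(5) -> [19, 16, 17, 40, 5]
push(38) -> [19, 16, 17, 40, 5, 38]

Final stack: [19, 16, 17, 40, 5, 38]


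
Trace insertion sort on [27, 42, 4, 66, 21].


Initial: [27, 42, 4, 66, 21]
Insert 42: [27, 42, 4, 66, 21]
Insert 4: [4, 27, 42, 66, 21]
Insert 66: [4, 27, 42, 66, 21]
Insert 21: [4, 21, 27, 42, 66]

Sorted: [4, 21, 27, 42, 66]


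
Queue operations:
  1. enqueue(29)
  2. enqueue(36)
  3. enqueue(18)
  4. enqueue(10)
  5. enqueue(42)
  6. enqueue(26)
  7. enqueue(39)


enqueue(29) -> [29]
enqueue(36) -> [29, 36]
enqueue(18) -> [29, 36, 18]
enqueue(10) -> [29, 36, 18, 10]
enqueue(42) -> [29, 36, 18, 10, 42]
enqueue(26) -> [29, 36, 18, 10, 42, 26]
enqueue(39) -> [29, 36, 18, 10, 42, 26, 39]

Final queue: [29, 36, 18, 10, 42, 26, 39]


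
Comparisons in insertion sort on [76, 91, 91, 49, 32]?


Algorithm: insertion sort
Input: [76, 91, 91, 49, 32]
Sorted: [32, 49, 76, 91, 91]

9


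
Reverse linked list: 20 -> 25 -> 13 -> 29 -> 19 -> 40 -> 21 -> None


Step 1: curr=20, set curr.next=prev(None) | reversed so far: 20
Step 2: curr=25, set curr.next=prev(20) | reversed so far: 25 -> 20
Step 3: curr=13, set curr.next=prev(25) | reversed so far: 13 -> 25 -> 20
Step 4: curr=29, set curr.next=prev(13) | reversed so far: 29 -> 13 -> 25 -> 20
Step 5: curr=19, set curr.next=prev(29) | reversed so far: 19 -> 29 -> 13 -> 25 -> 20
Step 6: curr=40, set curr.next=prev(19) | reversed so far: 40 -> 19 -> 29 -> 13 -> 25 -> 20
Step 7: curr=21, set curr.next=prev(40) | reversed so far: 21 -> 40 -> 19 -> 29 -> 13 -> 25 -> 20

21 -> 40 -> 19 -> 29 -> 13 -> 25 -> 20 -> None


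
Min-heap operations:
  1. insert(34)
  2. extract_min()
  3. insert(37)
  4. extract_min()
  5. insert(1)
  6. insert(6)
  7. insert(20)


insert(34) -> [34]
extract_min()->34, []
insert(37) -> [37]
extract_min()->37, []
insert(1) -> [1]
insert(6) -> [1, 6]
insert(20) -> [1, 6, 20]

Final heap: [1, 6, 20]


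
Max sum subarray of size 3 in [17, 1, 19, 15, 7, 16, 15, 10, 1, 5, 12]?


[0:3]: 37
[1:4]: 35
[2:5]: 41
[3:6]: 38
[4:7]: 38
[5:8]: 41
[6:9]: 26
[7:10]: 16
[8:11]: 18

Max: 41 at [2:5]


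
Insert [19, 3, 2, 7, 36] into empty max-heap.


Insert 19: [19]
Insert 3: [19, 3]
Insert 2: [19, 3, 2]
Insert 7: [19, 7, 2, 3]
Insert 36: [36, 19, 2, 3, 7]

Final heap: [36, 19, 2, 3, 7]


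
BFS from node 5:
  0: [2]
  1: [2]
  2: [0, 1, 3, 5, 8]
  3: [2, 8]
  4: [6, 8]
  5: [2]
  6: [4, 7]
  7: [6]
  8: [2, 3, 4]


Visit 5, enqueue [2]
Visit 2, enqueue [0, 1, 3, 8]
Visit 0, enqueue []
Visit 1, enqueue []
Visit 3, enqueue []
Visit 8, enqueue [4]
Visit 4, enqueue [6]
Visit 6, enqueue [7]
Visit 7, enqueue []

BFS order: [5, 2, 0, 1, 3, 8, 4, 6, 7]


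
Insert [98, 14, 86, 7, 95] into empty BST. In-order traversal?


Insert 98: root
Insert 14: L from 98
Insert 86: L from 98 -> R from 14
Insert 7: L from 98 -> L from 14
Insert 95: L from 98 -> R from 14 -> R from 86

In-order: [7, 14, 86, 95, 98]


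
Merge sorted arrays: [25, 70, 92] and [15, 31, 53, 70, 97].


Take 15 from B
Take 25 from A
Take 31 from B
Take 53 from B
Take 70 from A
Take 70 from B
Take 92 from A

Merged: [15, 25, 31, 53, 70, 70, 92, 97]


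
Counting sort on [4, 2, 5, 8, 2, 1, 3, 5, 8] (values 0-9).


Input: [4, 2, 5, 8, 2, 1, 3, 5, 8]
Counts: [0, 1, 2, 1, 1, 2, 0, 0, 2, 0]

Sorted: [1, 2, 2, 3, 4, 5, 5, 8, 8]


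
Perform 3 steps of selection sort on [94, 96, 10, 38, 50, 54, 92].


Initial: [94, 96, 10, 38, 50, 54, 92]
Step 1: min=10 at 2
  Swap: [10, 96, 94, 38, 50, 54, 92]
Step 2: min=38 at 3
  Swap: [10, 38, 94, 96, 50, 54, 92]
Step 3: min=50 at 4
  Swap: [10, 38, 50, 96, 94, 54, 92]

After 3 steps: [10, 38, 50, 96, 94, 54, 92]


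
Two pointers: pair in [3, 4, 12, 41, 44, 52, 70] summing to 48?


lo=0(3)+hi=6(70)=73
lo=0(3)+hi=5(52)=55
lo=0(3)+hi=4(44)=47
lo=1(4)+hi=4(44)=48

Yes: 4+44=48


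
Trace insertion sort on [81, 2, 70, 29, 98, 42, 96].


Initial: [81, 2, 70, 29, 98, 42, 96]
Insert 2: [2, 81, 70, 29, 98, 42, 96]
Insert 70: [2, 70, 81, 29, 98, 42, 96]
Insert 29: [2, 29, 70, 81, 98, 42, 96]
Insert 98: [2, 29, 70, 81, 98, 42, 96]
Insert 42: [2, 29, 42, 70, 81, 98, 96]
Insert 96: [2, 29, 42, 70, 81, 96, 98]

Sorted: [2, 29, 42, 70, 81, 96, 98]


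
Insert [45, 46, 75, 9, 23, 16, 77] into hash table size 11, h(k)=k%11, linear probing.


Insert 45: h=1 -> slot 1
Insert 46: h=2 -> slot 2
Insert 75: h=9 -> slot 9
Insert 9: h=9, 1 probes -> slot 10
Insert 23: h=1, 2 probes -> slot 3
Insert 16: h=5 -> slot 5
Insert 77: h=0 -> slot 0

Table: [77, 45, 46, 23, None, 16, None, None, None, 75, 9]


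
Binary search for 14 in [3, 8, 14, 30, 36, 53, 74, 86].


Step 1: lo=0, hi=7, mid=3, val=30
Step 2: lo=0, hi=2, mid=1, val=8
Step 3: lo=2, hi=2, mid=2, val=14

Found at index 2


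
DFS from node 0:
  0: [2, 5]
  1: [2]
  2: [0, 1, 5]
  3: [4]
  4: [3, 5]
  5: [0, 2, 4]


Visit 0, push [5, 2]
Visit 2, push [5, 1]
Visit 1, push []
Visit 5, push [4]
Visit 4, push [3]
Visit 3, push []

DFS order: [0, 2, 1, 5, 4, 3]


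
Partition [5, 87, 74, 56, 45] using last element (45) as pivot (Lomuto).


Pivot: 45
  5 <= 45: advance i (no swap)
Place pivot at 1: [5, 45, 74, 56, 87]

Partitioned: [5, 45, 74, 56, 87]


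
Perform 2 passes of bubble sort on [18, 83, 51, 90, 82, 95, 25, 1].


Initial: [18, 83, 51, 90, 82, 95, 25, 1]
Pass 1: [18, 51, 83, 82, 90, 25, 1, 95] (4 swaps)
Pass 2: [18, 51, 82, 83, 25, 1, 90, 95] (3 swaps)

After 2 passes: [18, 51, 82, 83, 25, 1, 90, 95]


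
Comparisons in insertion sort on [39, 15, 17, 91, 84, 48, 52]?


Algorithm: insertion sort
Input: [39, 15, 17, 91, 84, 48, 52]
Sorted: [15, 17, 39, 48, 52, 84, 91]

12


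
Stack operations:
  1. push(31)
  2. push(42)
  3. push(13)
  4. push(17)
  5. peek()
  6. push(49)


push(31) -> [31]
push(42) -> [31, 42]
push(13) -> [31, 42, 13]
push(17) -> [31, 42, 13, 17]
peek()->17
push(49) -> [31, 42, 13, 17, 49]

Final stack: [31, 42, 13, 17, 49]


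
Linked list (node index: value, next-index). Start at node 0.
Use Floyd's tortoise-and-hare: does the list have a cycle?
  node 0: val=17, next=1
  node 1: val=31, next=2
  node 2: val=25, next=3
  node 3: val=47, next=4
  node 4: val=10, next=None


Floyd's tortoise (slow, +1) and hare (fast, +2):
  init: slow=0, fast=0
  step 1: slow=1, fast=2
  step 2: slow=2, fast=4
  step 3: fast -> None, no cycle

Cycle: no


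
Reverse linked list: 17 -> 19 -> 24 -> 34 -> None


Step 1: curr=17, set curr.next=prev(None) | reversed so far: 17
Step 2: curr=19, set curr.next=prev(17) | reversed so far: 19 -> 17
Step 3: curr=24, set curr.next=prev(19) | reversed so far: 24 -> 19 -> 17
Step 4: curr=34, set curr.next=prev(24) | reversed so far: 34 -> 24 -> 19 -> 17

34 -> 24 -> 19 -> 17 -> None


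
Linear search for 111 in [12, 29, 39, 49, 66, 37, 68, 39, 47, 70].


i=0: 12!=111
i=1: 29!=111
i=2: 39!=111
i=3: 49!=111
i=4: 66!=111
i=5: 37!=111
i=6: 68!=111
i=7: 39!=111
i=8: 47!=111
i=9: 70!=111

Not found, 10 comps


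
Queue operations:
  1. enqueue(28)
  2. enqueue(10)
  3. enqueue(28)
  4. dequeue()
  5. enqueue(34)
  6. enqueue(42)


enqueue(28) -> [28]
enqueue(10) -> [28, 10]
enqueue(28) -> [28, 10, 28]
dequeue()->28, [10, 28]
enqueue(34) -> [10, 28, 34]
enqueue(42) -> [10, 28, 34, 42]

Final queue: [10, 28, 34, 42]


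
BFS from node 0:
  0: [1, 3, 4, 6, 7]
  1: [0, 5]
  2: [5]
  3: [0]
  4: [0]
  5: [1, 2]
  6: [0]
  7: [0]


Visit 0, enqueue [1, 3, 4, 6, 7]
Visit 1, enqueue [5]
Visit 3, enqueue []
Visit 4, enqueue []
Visit 6, enqueue []
Visit 7, enqueue []
Visit 5, enqueue [2]
Visit 2, enqueue []

BFS order: [0, 1, 3, 4, 6, 7, 5, 2]


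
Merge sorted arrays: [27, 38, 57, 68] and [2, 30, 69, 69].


Take 2 from B
Take 27 from A
Take 30 from B
Take 38 from A
Take 57 from A
Take 68 from A

Merged: [2, 27, 30, 38, 57, 68, 69, 69]


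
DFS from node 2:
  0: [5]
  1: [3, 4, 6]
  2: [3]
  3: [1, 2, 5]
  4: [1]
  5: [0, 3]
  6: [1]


Visit 2, push [3]
Visit 3, push [5, 1]
Visit 1, push [6, 4]
Visit 4, push []
Visit 6, push []
Visit 5, push [0]
Visit 0, push []

DFS order: [2, 3, 1, 4, 6, 5, 0]


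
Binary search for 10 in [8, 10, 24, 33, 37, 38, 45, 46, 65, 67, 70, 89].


Step 1: lo=0, hi=11, mid=5, val=38
Step 2: lo=0, hi=4, mid=2, val=24
Step 3: lo=0, hi=1, mid=0, val=8
Step 4: lo=1, hi=1, mid=1, val=10

Found at index 1


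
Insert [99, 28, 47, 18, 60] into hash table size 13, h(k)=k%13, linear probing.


Insert 99: h=8 -> slot 8
Insert 28: h=2 -> slot 2
Insert 47: h=8, 1 probes -> slot 9
Insert 18: h=5 -> slot 5
Insert 60: h=8, 2 probes -> slot 10

Table: [None, None, 28, None, None, 18, None, None, 99, 47, 60, None, None]


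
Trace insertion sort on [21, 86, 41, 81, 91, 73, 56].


Initial: [21, 86, 41, 81, 91, 73, 56]
Insert 86: [21, 86, 41, 81, 91, 73, 56]
Insert 41: [21, 41, 86, 81, 91, 73, 56]
Insert 81: [21, 41, 81, 86, 91, 73, 56]
Insert 91: [21, 41, 81, 86, 91, 73, 56]
Insert 73: [21, 41, 73, 81, 86, 91, 56]
Insert 56: [21, 41, 56, 73, 81, 86, 91]

Sorted: [21, 41, 56, 73, 81, 86, 91]


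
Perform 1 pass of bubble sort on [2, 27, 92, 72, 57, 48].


Initial: [2, 27, 92, 72, 57, 48]
Pass 1: [2, 27, 72, 57, 48, 92] (3 swaps)

After 1 pass: [2, 27, 72, 57, 48, 92]


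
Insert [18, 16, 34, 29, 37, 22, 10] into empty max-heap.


Insert 18: [18]
Insert 16: [18, 16]
Insert 34: [34, 16, 18]
Insert 29: [34, 29, 18, 16]
Insert 37: [37, 34, 18, 16, 29]
Insert 22: [37, 34, 22, 16, 29, 18]
Insert 10: [37, 34, 22, 16, 29, 18, 10]

Final heap: [37, 34, 22, 16, 29, 18, 10]


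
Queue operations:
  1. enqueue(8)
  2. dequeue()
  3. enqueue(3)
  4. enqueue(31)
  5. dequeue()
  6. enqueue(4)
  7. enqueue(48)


enqueue(8) -> [8]
dequeue()->8, []
enqueue(3) -> [3]
enqueue(31) -> [3, 31]
dequeue()->3, [31]
enqueue(4) -> [31, 4]
enqueue(48) -> [31, 4, 48]

Final queue: [31, 4, 48]


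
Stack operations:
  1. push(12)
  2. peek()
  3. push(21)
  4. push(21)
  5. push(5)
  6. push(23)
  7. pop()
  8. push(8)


push(12) -> [12]
peek()->12
push(21) -> [12, 21]
push(21) -> [12, 21, 21]
push(5) -> [12, 21, 21, 5]
push(23) -> [12, 21, 21, 5, 23]
pop()->23, [12, 21, 21, 5]
push(8) -> [12, 21, 21, 5, 8]

Final stack: [12, 21, 21, 5, 8]


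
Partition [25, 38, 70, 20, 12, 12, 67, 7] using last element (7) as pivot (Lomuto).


Pivot: 7
Place pivot at 0: [7, 38, 70, 20, 12, 12, 67, 25]

Partitioned: [7, 38, 70, 20, 12, 12, 67, 25]


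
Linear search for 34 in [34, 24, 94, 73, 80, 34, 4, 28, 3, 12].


i=0: 34==34 found!

Found at 0, 1 comps


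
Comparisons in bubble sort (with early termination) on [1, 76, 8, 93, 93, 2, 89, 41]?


Algorithm: bubble sort (with early termination)
Input: [1, 76, 8, 93, 93, 2, 89, 41]
Sorted: [1, 2, 8, 41, 76, 89, 93, 93]

25


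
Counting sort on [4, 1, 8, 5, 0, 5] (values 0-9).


Input: [4, 1, 8, 5, 0, 5]
Counts: [1, 1, 0, 0, 1, 2, 0, 0, 1, 0]

Sorted: [0, 1, 4, 5, 5, 8]


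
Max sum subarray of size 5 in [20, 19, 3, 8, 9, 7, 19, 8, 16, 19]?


[0:5]: 59
[1:6]: 46
[2:7]: 46
[3:8]: 51
[4:9]: 59
[5:10]: 69

Max: 69 at [5:10]


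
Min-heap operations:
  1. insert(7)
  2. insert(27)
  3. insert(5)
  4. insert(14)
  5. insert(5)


insert(7) -> [7]
insert(27) -> [7, 27]
insert(5) -> [5, 27, 7]
insert(14) -> [5, 14, 7, 27]
insert(5) -> [5, 5, 7, 27, 14]

Final heap: [5, 5, 7, 27, 14]


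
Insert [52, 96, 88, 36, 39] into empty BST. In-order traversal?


Insert 52: root
Insert 96: R from 52
Insert 88: R from 52 -> L from 96
Insert 36: L from 52
Insert 39: L from 52 -> R from 36

In-order: [36, 39, 52, 88, 96]


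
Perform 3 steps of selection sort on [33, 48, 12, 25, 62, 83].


Initial: [33, 48, 12, 25, 62, 83]
Step 1: min=12 at 2
  Swap: [12, 48, 33, 25, 62, 83]
Step 2: min=25 at 3
  Swap: [12, 25, 33, 48, 62, 83]
Step 3: min=33 at 2
  Swap: [12, 25, 33, 48, 62, 83]

After 3 steps: [12, 25, 33, 48, 62, 83]
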